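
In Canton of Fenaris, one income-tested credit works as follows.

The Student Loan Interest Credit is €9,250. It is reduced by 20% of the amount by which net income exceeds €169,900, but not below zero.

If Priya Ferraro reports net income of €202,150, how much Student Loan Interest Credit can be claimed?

Student Loan Interest Credit: 20% of the €32,250 excess over €169,900 is €6,450; credit = €9,250 − €6,450 = €2,800.

€2,800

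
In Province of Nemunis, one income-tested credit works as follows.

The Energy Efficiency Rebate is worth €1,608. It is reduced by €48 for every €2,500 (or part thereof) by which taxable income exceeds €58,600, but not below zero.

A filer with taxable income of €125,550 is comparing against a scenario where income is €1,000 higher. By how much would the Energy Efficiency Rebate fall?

€48

At €125,550 — income exceeds €58,600 by €66,950, which is 27 full-or-partial €2,500 increments; reduction = 27 × €48 = €1,296, leaving €312.
At €126,550 — income exceeds €58,600 by €67,950, which is 28 full-or-partial €2,500 increments; reduction = 28 × €48 = €1,344, leaving €264.
Lost: €312 − €264 = €48.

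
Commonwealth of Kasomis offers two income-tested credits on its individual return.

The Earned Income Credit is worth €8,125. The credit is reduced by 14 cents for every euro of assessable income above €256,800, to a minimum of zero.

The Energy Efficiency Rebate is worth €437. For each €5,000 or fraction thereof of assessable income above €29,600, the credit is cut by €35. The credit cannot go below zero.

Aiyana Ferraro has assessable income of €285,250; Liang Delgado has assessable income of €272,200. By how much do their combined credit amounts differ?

€1,827

Aiyana (€285,250): Earned Income Credit: 14% of the €28,450 excess over €256,800 is €3,983; credit = €8,125 − €3,983 = €4,142. Energy Efficiency Rebate: income exceeds €29,600 by €255,650 → 52 increments × €35 = €1,820 ≥ base, so the credit is €0. total €4,142 + €0 = €4,142
Liang (€272,200): Earned Income Credit: 14% of the €15,400 excess over €256,800 is €2,156; credit = €8,125 − €2,156 = €5,969. Energy Efficiency Rebate: income exceeds €29,600 by €242,600 → 49 increments × €35 = €1,715 ≥ base, so the credit is €0. total €5,969 + €0 = €5,969
Difference: |€4,142 − €5,969| = €1,827.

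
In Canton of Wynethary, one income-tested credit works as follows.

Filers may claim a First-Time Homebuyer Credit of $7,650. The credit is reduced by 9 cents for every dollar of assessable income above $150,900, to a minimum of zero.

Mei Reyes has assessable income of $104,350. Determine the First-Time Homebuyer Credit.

$7,650

First-Time Homebuyer Credit: $104,350 is at or below the $150,900 threshold, so the full $7,650 applies.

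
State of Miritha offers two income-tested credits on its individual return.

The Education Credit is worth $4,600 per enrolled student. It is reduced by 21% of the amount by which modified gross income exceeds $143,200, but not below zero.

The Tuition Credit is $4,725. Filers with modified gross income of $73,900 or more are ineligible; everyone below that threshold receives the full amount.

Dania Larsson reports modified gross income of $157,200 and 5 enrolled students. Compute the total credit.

Education Credit: base = 5 × $4,600 = $23,000. 21% of the $14,000 excess over $143,200 is $2,940; credit = $23,000 − $2,940 = $20,060.
Tuition Credit: $157,200 meets or exceeds the $73,900 cutoff, so the credit is $0.
Total: $20,060 + $0 = $20,060.

$20,060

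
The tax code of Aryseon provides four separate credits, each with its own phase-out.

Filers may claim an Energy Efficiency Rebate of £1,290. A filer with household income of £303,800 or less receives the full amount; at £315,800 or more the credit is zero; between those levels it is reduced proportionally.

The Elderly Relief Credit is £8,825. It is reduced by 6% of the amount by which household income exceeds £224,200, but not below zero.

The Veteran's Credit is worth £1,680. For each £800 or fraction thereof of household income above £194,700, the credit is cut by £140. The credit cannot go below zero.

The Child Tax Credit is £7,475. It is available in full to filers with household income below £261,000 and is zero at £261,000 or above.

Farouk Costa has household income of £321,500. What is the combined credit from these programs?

Energy Efficiency Rebate: £321,500 is at or above £315,800, so the credit is £0.
Elderly Relief Credit: 6% of the £97,300 excess over £224,200 is £5,838; credit = £8,825 − £5,838 = £2,987.
Veteran's Credit: income exceeds £194,700 by £126,800 → 159 increments × £140 = £22,260 ≥ base, so the credit is £0.
Child Tax Credit: £321,500 meets or exceeds the £261,000 cutoff, so the credit is £0.
Total: £0 + £2,987 + £0 + £0 = £2,987.

£2,987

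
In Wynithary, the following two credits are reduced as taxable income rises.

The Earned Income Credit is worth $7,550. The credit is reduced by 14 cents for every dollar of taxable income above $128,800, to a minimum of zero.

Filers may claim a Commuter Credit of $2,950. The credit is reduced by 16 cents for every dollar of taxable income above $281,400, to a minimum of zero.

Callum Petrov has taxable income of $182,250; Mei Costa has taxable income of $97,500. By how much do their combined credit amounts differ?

$7,483

Callum ($182,250): Earned Income Credit: 14% of the $53,450 excess over $128,800 is $7,483; credit = $7,550 − $7,483 = $67. Commuter Credit: $182,250 is at or below the $281,400 threshold, so the full $2,950 applies. total $67 + $2,950 = $3,017
Mei ($97,500): Earned Income Credit: $97,500 is at or below the $128,800 threshold, so the full $7,550 applies. Commuter Credit: $97,500 is at or below the $281,400 threshold, so the full $2,950 applies. total $7,550 + $2,950 = $10,500
Difference: |$3,017 − $10,500| = $7,483.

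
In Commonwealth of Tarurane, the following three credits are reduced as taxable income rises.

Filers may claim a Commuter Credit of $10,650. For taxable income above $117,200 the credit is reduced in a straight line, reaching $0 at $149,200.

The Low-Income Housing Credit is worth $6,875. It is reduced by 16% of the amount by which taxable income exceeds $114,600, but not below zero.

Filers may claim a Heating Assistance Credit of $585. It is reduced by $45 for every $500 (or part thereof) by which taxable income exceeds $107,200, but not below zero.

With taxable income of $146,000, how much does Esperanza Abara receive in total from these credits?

Commuter Credit: $146,000 is $28,800 into a $32,000 phase-out range, leaving 3,200/32,000 of the credit: $10,650 × 3,200/32,000 = $1,065.
Low-Income Housing Credit: 16% of the $31,400 excess over $114,600 is $5,024; credit = $6,875 − $5,024 = $1,851.
Heating Assistance Credit: income exceeds $107,200 by $38,800 → 78 increments × $45 = $3,510 ≥ base, so the credit is $0.
Total: $1,065 + $1,851 + $0 = $2,916.

$2,916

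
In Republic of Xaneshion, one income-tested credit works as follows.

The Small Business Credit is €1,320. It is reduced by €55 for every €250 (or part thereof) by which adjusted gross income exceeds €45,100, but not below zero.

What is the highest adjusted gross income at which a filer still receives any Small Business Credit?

€50,850

After 23 increments the reduction is 23 × €55 = €1,265, leaving €55; one more increment wipes it out. Increment 23 ends at excess 23 × €250 = €5,750, so the highest qualifying income is €45,100 + €5,750 = €50,850.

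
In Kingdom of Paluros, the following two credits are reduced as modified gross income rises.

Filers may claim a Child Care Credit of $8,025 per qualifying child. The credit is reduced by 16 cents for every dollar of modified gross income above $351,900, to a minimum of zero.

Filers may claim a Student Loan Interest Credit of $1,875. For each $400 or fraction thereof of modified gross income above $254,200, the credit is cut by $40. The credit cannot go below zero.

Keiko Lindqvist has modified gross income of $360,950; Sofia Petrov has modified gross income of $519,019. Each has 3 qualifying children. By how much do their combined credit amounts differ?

Keiko ($360,950): Child Care Credit: base = 3 × $8,025 = $24,075. 16% of the $9,050 excess over $351,900 is $1,448; credit = $24,075 − $1,448 = $22,627. Student Loan Interest Credit: income exceeds $254,200 by $106,750 → 267 increments × $40 = $10,680 ≥ base, so the credit is $0. total $22,627 + $0 = $22,627
Sofia ($519,019): Child Care Credit: base = 3 × $8,025 = $24,075. 16% of the $167,119 excess over $351,900 is $26,739.04 ≥ base, so the credit is $0. Student Loan Interest Credit: income exceeds $254,200 by $264,819 → 663 increments × $40 = $26,520 ≥ base, so the credit is $0. total $0 + $0 = $0
Difference: |$22,627 − $0| = $22,627.

$22,627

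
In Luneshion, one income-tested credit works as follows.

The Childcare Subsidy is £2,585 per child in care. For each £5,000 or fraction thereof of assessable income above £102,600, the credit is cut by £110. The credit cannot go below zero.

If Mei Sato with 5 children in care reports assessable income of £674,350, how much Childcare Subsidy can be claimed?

Childcare Subsidy: base = 5 × £2,585 = £12,925. income exceeds £102,600 by £571,750, which is 115 full-or-partial £5,000 increments; reduction = 115 × £110 = £12,650, leaving £275.

£275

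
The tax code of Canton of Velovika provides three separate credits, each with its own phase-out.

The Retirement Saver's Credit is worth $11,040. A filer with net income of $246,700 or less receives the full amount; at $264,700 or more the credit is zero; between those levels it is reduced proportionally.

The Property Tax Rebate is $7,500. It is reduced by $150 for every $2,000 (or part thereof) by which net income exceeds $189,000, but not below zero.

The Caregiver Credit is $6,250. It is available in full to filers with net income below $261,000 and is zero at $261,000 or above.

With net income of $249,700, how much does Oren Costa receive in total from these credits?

Retirement Saver's Credit: $249,700 is $3,000 into a $18,000 phase-out range, leaving 15,000/18,000 of the credit: $11,040 × 15,000/18,000 = $9,200.
Property Tax Rebate: income exceeds $189,000 by $60,700, which is 31 full-or-partial $2,000 increments; reduction = 31 × $150 = $4,650, leaving $2,850.
Caregiver Credit: $249,700 is below the $261,000 cutoff, so the full $6,250 applies.
Total: $9,200 + $2,850 + $6,250 = $18,300.

$18,300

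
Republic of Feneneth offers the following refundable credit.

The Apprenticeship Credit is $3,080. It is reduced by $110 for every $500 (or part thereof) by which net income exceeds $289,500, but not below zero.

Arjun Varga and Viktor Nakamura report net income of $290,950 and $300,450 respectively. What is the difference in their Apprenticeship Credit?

Arjun ($290,950): Apprenticeship Credit: income exceeds $289,500 by $1,450, which is 3 full-or-partial $500 increments; reduction = 3 × $110 = $330, leaving $2,750.
Viktor ($300,450): Apprenticeship Credit: income exceeds $289,500 by $10,950, which is 22 full-or-partial $500 increments; reduction = 22 × $110 = $2,420, leaving $660.
Difference: |$2,750 − $660| = $2,090.

$2,090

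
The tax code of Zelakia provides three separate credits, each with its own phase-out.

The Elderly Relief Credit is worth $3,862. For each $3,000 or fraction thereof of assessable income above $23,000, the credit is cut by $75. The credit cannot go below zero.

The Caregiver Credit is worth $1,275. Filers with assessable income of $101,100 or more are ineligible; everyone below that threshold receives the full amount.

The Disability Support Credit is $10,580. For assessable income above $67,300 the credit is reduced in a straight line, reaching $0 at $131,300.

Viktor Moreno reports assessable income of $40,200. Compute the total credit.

Elderly Relief Credit: income exceeds $23,000 by $17,200, which is 6 full-or-partial $3,000 increments; reduction = 6 × $75 = $450, leaving $3,412.
Caregiver Credit: $40,200 is below the $101,100 cutoff, so the full $1,275 applies.
Disability Support Credit: $40,200 is at or below the $67,300 threshold, so the full $10,580 applies.
Total: $3,412 + $1,275 + $10,580 = $15,267.

$15,267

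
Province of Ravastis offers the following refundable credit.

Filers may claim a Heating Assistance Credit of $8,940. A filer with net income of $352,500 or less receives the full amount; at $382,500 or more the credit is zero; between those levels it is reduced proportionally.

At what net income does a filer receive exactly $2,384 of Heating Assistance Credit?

$374,500

$2,384 is 2,384/8,940 of the full $8,940, so 6,556/8,940 of the $30,000 range has been used: income = $352,500 + $30,000 × 6,556/8,940 = $374,500.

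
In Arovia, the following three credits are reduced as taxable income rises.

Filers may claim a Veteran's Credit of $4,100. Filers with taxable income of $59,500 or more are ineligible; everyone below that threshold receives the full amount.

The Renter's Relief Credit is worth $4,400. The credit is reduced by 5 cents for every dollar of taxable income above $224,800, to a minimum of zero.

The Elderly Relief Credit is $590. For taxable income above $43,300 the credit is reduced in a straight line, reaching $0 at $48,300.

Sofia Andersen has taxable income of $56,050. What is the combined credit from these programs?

Veteran's Credit: $56,050 is below the $59,500 cutoff, so the full $4,100 applies.
Renter's Relief Credit: $56,050 is at or below the $224,800 threshold, so the full $4,400 applies.
Elderly Relief Credit: $56,050 is at or above $48,300, so the credit is $0.
Total: $4,100 + $4,400 + $0 = $8,500.

$8,500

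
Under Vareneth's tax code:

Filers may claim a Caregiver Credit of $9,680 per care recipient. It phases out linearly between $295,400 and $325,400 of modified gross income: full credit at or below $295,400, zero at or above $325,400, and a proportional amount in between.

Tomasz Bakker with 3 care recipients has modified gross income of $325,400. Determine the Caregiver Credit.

Caregiver Credit: base = 3 × $9,680 = $29,040. $325,400 is at or above $325,400, so the credit is $0.

$0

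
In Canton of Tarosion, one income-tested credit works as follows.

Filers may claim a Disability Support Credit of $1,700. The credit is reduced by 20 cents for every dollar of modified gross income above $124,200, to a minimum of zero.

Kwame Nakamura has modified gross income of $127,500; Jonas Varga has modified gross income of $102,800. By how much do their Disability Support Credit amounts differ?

$660

Kwame ($127,500): Disability Support Credit: 20% of the $3,300 excess over $124,200 is $660; credit = $1,700 − $660 = $1,040.
Jonas ($102,800): Disability Support Credit: $102,800 is at or below the $124,200 threshold, so the full $1,700 applies.
Difference: |$1,040 − $1,700| = $660.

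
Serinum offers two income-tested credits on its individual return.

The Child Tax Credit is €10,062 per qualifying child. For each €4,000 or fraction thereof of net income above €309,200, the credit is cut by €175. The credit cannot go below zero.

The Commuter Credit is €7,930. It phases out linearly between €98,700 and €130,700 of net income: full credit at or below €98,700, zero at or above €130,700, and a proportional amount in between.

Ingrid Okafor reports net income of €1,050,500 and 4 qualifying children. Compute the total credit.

Child Tax Credit: base = 4 × €10,062 = €40,248. income exceeds €309,200 by €741,300, which is 186 full-or-partial €4,000 increments; reduction = 186 × €175 = €32,550, leaving €7,698.
Commuter Credit: €1,050,500 is at or above €130,700, so the credit is €0.
Total: €7,698 + €0 = €7,698.

€7,698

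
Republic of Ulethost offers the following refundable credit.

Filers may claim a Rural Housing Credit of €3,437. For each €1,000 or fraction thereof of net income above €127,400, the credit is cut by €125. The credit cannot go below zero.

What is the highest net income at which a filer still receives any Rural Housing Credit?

After 27 increments the reduction is 27 × €125 = €3,375, leaving €62; one more increment wipes it out. Increment 27 ends at excess 27 × €1,000 = €27,000, so the highest qualifying income is €127,400 + €27,000 = €154,400.

€154,400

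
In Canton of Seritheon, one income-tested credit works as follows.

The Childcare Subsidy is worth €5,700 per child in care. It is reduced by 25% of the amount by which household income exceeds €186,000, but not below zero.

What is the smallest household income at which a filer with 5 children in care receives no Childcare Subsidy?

€300,000

Full credit = 5 × €5,700 = €28,500.
The credit falls by 25% of each euro above €186,000, so it reaches zero when the excess is €28,500 / 25% = €114,000: income = €186,000 + €114,000 = €300,000.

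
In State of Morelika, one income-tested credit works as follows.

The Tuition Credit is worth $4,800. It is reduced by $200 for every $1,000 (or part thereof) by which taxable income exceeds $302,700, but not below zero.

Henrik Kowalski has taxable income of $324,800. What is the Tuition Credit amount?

$200

Tuition Credit: income exceeds $302,700 by $22,100, which is 23 full-or-partial $1,000 increments; reduction = 23 × $200 = $4,600, leaving $200.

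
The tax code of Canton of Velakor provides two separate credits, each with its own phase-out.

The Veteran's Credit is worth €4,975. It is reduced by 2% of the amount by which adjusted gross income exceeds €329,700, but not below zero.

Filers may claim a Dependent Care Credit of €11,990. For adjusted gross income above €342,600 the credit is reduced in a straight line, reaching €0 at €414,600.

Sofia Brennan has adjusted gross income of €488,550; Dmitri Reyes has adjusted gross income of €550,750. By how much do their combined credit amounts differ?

Sofia (€488,550): Veteran's Credit: 2% of the €158,850 excess over €329,700 is €3,177; credit = €4,975 − €3,177 = €1,798. Dependent Care Credit: €488,550 is at or above €414,600, so the credit is €0. total €1,798 + €0 = €1,798
Dmitri (€550,750): Veteran's Credit: 2% of the €221,050 excess over €329,700 is €4,421; credit = €4,975 − €4,421 = €554. Dependent Care Credit: €550,750 is at or above €414,600, so the credit is €0. total €554 + €0 = €554
Difference: |€1,798 − €554| = €1,244.

€1,244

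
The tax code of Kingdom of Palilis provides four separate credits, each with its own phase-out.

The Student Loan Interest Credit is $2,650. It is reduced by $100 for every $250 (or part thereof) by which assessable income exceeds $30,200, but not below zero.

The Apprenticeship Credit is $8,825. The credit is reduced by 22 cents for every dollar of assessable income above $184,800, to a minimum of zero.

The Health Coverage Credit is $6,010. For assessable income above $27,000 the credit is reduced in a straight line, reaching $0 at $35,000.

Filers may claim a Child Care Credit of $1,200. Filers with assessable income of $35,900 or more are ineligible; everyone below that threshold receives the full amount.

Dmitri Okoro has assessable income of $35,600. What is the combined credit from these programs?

$10,475

Student Loan Interest Credit: income exceeds $30,200 by $5,400, which is 22 full-or-partial $250 increments; reduction = 22 × $100 = $2,200, leaving $450.
Apprenticeship Credit: $35,600 is at or below the $184,800 threshold, so the full $8,825 applies.
Health Coverage Credit: $35,600 is at or above $35,000, so the credit is $0.
Child Care Credit: $35,600 is below the $35,900 cutoff, so the full $1,200 applies.
Total: $450 + $8,825 + $0 + $1,200 = $10,475.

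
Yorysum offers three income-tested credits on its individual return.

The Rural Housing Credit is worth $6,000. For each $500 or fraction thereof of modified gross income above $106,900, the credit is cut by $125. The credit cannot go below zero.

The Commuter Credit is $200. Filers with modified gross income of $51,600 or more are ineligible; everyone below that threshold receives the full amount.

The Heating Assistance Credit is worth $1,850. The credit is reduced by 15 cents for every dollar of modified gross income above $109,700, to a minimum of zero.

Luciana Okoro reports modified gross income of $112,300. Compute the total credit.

$6,085

Rural Housing Credit: income exceeds $106,900 by $5,400, which is 11 full-or-partial $500 increments; reduction = 11 × $125 = $1,375, leaving $4,625.
Commuter Credit: $112,300 meets or exceeds the $51,600 cutoff, so the credit is $0.
Heating Assistance Credit: 15% of the $2,600 excess over $109,700 is $390; credit = $1,850 − $390 = $1,460.
Total: $4,625 + $0 + $1,460 = $6,085.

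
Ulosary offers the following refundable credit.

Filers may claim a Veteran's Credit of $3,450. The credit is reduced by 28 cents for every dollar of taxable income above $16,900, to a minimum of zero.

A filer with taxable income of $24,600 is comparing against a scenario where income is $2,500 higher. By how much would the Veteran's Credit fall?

At $24,600 — 28% of the $7,700 excess over $16,900 is $2,156; credit = $3,450 − $2,156 = $1,294.
At $27,100 — 28% of the $10,200 excess over $16,900 is $2,856; credit = $3,450 − $2,856 = $594.
Lost: $1,294 − $594 = $700.

$700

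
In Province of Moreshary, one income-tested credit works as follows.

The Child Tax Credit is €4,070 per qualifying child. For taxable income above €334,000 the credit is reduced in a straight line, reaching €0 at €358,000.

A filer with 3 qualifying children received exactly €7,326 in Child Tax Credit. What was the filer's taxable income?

Full credit = 3 × €4,070 = €12,210.
€7,326 is 7,326/12,210 of the full €12,210, so 4,884/12,210 of the €24,000 range has been used: income = €334,000 + €24,000 × 4,884/12,210 = €343,600.

€343,600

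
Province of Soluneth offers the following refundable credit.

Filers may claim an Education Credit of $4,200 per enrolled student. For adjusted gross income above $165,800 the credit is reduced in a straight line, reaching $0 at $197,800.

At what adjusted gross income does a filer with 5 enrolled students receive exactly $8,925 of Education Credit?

$184,200

Full credit = 5 × $4,200 = $21,000.
$8,925 is 8,925/21,000 of the full $21,000, so 12,075/21,000 of the $32,000 range has been used: income = $165,800 + $32,000 × 12,075/21,000 = $184,200.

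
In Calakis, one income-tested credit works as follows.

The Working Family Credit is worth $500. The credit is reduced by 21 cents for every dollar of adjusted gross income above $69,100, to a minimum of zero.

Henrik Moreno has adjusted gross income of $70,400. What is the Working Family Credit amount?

Working Family Credit: 21% of the $1,300 excess over $69,100 is $273; credit = $500 − $273 = $227.

$227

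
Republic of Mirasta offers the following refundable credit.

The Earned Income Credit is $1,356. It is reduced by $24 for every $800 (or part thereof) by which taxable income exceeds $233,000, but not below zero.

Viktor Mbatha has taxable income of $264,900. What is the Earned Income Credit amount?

Earned Income Credit: income exceeds $233,000 by $31,900, which is 40 full-or-partial $800 increments; reduction = 40 × $24 = $960, leaving $396.

$396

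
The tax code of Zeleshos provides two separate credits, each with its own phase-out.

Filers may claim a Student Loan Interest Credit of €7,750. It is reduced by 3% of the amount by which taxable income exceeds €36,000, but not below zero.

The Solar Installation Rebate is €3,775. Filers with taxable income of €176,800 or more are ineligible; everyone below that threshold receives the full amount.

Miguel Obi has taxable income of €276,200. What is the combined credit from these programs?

Student Loan Interest Credit: 3% of the €240,200 excess over €36,000 is €7,206; credit = €7,750 − €7,206 = €544.
Solar Installation Rebate: €276,200 meets or exceeds the €176,800 cutoff, so the credit is €0.
Total: €544 + €0 = €544.

€544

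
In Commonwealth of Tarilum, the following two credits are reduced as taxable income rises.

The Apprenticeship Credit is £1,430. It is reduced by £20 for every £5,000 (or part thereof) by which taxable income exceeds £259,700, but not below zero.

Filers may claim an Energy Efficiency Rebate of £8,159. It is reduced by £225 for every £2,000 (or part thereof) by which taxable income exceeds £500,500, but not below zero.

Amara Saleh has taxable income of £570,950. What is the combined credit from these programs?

£229

Apprenticeship Credit: income exceeds £259,700 by £311,250, which is 63 full-or-partial £5,000 increments; reduction = 63 × £20 = £1,260, leaving £170.
Energy Efficiency Rebate: income exceeds £500,500 by £70,450, which is 36 full-or-partial £2,000 increments; reduction = 36 × £225 = £8,100, leaving £59.
Total: £170 + £59 = £229.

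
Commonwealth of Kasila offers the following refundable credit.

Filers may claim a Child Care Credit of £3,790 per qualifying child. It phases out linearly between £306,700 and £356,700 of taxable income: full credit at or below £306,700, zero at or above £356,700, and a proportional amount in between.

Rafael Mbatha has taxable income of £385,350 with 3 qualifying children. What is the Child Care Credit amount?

Child Care Credit: base = 3 × £3,790 = £11,370. £385,350 is at or above £356,700, so the credit is £0.

£0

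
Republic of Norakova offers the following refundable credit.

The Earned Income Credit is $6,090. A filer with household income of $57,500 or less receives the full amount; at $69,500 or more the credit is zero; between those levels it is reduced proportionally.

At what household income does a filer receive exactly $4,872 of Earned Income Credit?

$59,900

$4,872 is 4,872/6,090 of the full $6,090, so 1,218/6,090 of the $12,000 range has been used: income = $57,500 + $12,000 × 1,218/6,090 = $59,900.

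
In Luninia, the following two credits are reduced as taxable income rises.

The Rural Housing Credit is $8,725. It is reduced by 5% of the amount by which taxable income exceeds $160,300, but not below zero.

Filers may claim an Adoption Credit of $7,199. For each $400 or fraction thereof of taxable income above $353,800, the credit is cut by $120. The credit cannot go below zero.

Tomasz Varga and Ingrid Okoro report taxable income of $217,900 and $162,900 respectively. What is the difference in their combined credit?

Tomasz ($217,900): Rural Housing Credit: 5% of the $57,600 excess over $160,300 is $2,880; credit = $8,725 − $2,880 = $5,845. Adoption Credit: $217,900 is at or below the $353,800 threshold, so the full $7,199 applies. total $5,845 + $7,199 = $13,044
Ingrid ($162,900): Rural Housing Credit: 5% of the $2,600 excess over $160,300 is $130; credit = $8,725 − $130 = $8,595. Adoption Credit: $162,900 is at or below the $353,800 threshold, so the full $7,199 applies. total $8,595 + $7,199 = $15,794
Difference: |$13,044 − $15,794| = $2,750.

$2,750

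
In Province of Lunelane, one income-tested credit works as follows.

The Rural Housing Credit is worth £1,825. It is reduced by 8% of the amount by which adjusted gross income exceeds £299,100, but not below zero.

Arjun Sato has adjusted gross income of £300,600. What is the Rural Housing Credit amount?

£1,705

Rural Housing Credit: 8% of the £1,500 excess over £299,100 is £120; credit = £1,825 − £120 = £1,705.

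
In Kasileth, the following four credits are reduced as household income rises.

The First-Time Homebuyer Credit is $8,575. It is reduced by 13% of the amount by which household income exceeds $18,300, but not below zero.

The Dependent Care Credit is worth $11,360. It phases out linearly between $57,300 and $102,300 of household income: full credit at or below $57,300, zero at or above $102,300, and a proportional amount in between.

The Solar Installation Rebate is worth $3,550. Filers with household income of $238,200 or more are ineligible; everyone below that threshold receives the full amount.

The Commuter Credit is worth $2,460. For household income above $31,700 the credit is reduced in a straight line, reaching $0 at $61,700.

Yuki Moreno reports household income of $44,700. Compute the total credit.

$21,447

First-Time Homebuyer Credit: 13% of the $26,400 excess over $18,300 is $3,432; credit = $8,575 − $3,432 = $5,143.
Dependent Care Credit: $44,700 is at or below the $57,300 threshold, so the full $11,360 applies.
Solar Installation Rebate: $44,700 is below the $238,200 cutoff, so the full $3,550 applies.
Commuter Credit: $44,700 is $13,000 into a $30,000 phase-out range, leaving 17,000/30,000 of the credit: $2,460 × 17,000/30,000 = $1,394.
Total: $5,143 + $11,360 + $3,550 + $1,394 = $21,447.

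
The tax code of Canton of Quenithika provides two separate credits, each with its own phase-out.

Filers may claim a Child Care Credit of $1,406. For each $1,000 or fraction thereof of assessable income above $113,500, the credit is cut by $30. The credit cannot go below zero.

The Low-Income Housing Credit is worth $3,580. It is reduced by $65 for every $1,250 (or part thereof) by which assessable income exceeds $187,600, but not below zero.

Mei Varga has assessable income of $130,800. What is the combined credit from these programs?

$4,446

Child Care Credit: income exceeds $113,500 by $17,300, which is 18 full-or-partial $1,000 increments; reduction = 18 × $30 = $540, leaving $866.
Low-Income Housing Credit: $130,800 is at or below the $187,600 threshold, so the full $3,580 applies.
Total: $866 + $3,580 = $4,446.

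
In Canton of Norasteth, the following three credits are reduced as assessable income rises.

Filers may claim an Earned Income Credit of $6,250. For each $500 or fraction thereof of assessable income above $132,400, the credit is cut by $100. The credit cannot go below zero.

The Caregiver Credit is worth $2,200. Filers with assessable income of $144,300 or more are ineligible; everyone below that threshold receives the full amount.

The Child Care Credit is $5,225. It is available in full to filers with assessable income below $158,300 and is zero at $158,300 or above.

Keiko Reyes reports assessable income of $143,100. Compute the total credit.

$11,475

Earned Income Credit: income exceeds $132,400 by $10,700, which is 22 full-or-partial $500 increments; reduction = 22 × $100 = $2,200, leaving $4,050.
Caregiver Credit: $143,100 is below the $144,300 cutoff, so the full $2,200 applies.
Child Care Credit: $143,100 is below the $158,300 cutoff, so the full $5,225 applies.
Total: $4,050 + $2,200 + $5,225 = $11,475.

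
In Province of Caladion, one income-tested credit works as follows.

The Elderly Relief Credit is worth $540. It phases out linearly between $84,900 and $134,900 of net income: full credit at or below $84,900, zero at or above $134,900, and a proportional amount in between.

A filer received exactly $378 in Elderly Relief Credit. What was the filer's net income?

$99,900

$378 is 378/540 of the full $540, so 162/540 of the $50,000 range has been used: income = $84,900 + $50,000 × 162/540 = $99,900.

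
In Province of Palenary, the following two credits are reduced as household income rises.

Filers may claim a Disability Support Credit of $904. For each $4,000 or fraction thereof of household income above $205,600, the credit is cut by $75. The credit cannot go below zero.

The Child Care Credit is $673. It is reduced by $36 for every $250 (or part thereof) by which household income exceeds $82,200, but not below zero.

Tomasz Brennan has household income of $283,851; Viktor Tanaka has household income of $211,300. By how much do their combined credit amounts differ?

$754

Tomasz ($283,851): Disability Support Credit: income exceeds $205,600 by $78,251 → 20 increments × $75 = $1,500 ≥ base, so the credit is $0. Child Care Credit: income exceeds $82,200 by $201,651 → 807 increments × $36 = $29,052 ≥ base, so the credit is $0. total $0 + $0 = $0
Viktor ($211,300): Disability Support Credit: income exceeds $205,600 by $5,700, which is 2 full-or-partial $4,000 increments; reduction = 2 × $75 = $150, leaving $754. Child Care Credit: income exceeds $82,200 by $129,100 → 517 increments × $36 = $18,612 ≥ base, so the credit is $0. total $754 + $0 = $754
Difference: |$0 − $754| = $754.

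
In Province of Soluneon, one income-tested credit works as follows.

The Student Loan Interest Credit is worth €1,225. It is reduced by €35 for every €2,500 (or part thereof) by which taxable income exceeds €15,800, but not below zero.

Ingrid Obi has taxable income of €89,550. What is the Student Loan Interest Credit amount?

€175

Student Loan Interest Credit: income exceeds €15,800 by €73,750, which is 30 full-or-partial €2,500 increments; reduction = 30 × €35 = €1,050, leaving €175.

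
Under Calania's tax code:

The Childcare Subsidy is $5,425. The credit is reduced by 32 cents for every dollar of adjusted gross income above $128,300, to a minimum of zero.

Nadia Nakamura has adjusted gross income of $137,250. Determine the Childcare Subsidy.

Childcare Subsidy: 32% of the $8,950 excess over $128,300 is $2,864; credit = $5,425 − $2,864 = $2,561.

$2,561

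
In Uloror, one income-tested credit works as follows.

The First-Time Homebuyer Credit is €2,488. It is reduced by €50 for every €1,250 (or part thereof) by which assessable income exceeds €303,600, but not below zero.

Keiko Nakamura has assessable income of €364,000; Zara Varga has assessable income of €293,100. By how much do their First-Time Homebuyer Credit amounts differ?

€2,450

Keiko (€364,000): First-Time Homebuyer Credit: income exceeds €303,600 by €60,400, which is 49 full-or-partial €1,250 increments; reduction = 49 × €50 = €2,450, leaving €38.
Zara (€293,100): First-Time Homebuyer Credit: €293,100 is at or below the €303,600 threshold, so the full €2,488 applies.
Difference: |€38 − €2,488| = €2,450.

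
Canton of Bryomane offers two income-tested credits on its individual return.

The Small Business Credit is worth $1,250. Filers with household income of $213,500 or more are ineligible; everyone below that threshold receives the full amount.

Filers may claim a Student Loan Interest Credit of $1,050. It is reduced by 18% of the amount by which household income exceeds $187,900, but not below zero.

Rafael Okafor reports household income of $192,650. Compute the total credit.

Small Business Credit: $192,650 is below the $213,500 cutoff, so the full $1,250 applies.
Student Loan Interest Credit: 18% of the $4,750 excess over $187,900 is $855; credit = $1,050 − $855 = $195.
Total: $1,250 + $195 = $1,445.

$1,445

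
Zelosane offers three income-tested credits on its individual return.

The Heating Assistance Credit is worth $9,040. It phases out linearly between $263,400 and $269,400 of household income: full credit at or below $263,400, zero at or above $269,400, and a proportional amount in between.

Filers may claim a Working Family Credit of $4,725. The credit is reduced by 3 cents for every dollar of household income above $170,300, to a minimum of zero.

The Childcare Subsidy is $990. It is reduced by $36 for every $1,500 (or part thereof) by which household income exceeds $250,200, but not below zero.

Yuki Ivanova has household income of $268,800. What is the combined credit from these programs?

Heating Assistance Credit: $268,800 is $5,400 into a $6,000 phase-out range, leaving 600/6,000 of the credit: $9,040 × 600/6,000 = $904.
Working Family Credit: 3% of the $98,500 excess over $170,300 is $2,955; credit = $4,725 − $2,955 = $1,770.
Childcare Subsidy: income exceeds $250,200 by $18,600, which is 13 full-or-partial $1,500 increments; reduction = 13 × $36 = $468, leaving $522.
Total: $904 + $1,770 + $522 = $3,196.

$3,196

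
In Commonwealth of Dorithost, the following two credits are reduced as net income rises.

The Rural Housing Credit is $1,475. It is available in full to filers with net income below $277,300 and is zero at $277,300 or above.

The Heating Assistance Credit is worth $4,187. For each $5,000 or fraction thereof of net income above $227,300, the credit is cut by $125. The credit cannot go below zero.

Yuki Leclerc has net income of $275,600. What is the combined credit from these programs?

$4,412

Rural Housing Credit: $275,600 is below the $277,300 cutoff, so the full $1,475 applies.
Heating Assistance Credit: income exceeds $227,300 by $48,300, which is 10 full-or-partial $5,000 increments; reduction = 10 × $125 = $1,250, leaving $2,937.
Total: $1,475 + $2,937 = $4,412.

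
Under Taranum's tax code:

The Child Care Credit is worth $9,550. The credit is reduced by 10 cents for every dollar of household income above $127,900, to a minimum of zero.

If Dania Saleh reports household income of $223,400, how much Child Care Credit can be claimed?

Child Care Credit: 10% of the $95,500 excess over $127,900 is $9,550 ≥ base, so the credit is $0.

$0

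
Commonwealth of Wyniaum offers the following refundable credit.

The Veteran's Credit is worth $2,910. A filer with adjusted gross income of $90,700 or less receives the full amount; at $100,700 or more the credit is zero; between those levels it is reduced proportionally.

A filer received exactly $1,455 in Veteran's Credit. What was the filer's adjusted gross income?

$1,455 is 1,455/2,910 of the full $2,910, so 1,455/2,910 of the $10,000 range has been used: income = $90,700 + $10,000 × 1,455/2,910 = $95,700.

$95,700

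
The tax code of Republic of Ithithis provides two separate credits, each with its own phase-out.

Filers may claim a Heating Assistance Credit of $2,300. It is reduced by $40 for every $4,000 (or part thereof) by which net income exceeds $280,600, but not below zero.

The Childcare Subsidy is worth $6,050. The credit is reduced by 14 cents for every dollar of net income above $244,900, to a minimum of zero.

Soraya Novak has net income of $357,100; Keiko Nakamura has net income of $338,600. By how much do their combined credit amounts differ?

$200

Soraya ($357,100): Heating Assistance Credit: income exceeds $280,600 by $76,500, which is 20 full-or-partial $4,000 increments; reduction = 20 × $40 = $800, leaving $1,500. Childcare Subsidy: 14% of the $112,200 excess over $244,900 is $15,708 ≥ base, so the credit is $0. total $1,500 + $0 = $1,500
Keiko ($338,600): Heating Assistance Credit: income exceeds $280,600 by $58,000, which is 15 full-or-partial $4,000 increments; reduction = 15 × $40 = $600, leaving $1,700. Childcare Subsidy: 14% of the $93,700 excess over $244,900 is $13,118 ≥ base, so the credit is $0. total $1,700 + $0 = $1,700
Difference: |$1,500 − $1,700| = $200.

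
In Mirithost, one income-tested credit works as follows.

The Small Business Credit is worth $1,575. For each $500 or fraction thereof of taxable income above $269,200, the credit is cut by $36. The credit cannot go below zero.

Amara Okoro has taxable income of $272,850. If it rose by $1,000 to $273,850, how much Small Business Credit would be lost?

$72

At $272,850 — income exceeds $269,200 by $3,650, which is 8 full-or-partial $500 increments; reduction = 8 × $36 = $288, leaving $1,287.
At $273,850 — income exceeds $269,200 by $4,650, which is 10 full-or-partial $500 increments; reduction = 10 × $36 = $360, leaving $1,215.
Lost: $1,287 − $1,215 = $72.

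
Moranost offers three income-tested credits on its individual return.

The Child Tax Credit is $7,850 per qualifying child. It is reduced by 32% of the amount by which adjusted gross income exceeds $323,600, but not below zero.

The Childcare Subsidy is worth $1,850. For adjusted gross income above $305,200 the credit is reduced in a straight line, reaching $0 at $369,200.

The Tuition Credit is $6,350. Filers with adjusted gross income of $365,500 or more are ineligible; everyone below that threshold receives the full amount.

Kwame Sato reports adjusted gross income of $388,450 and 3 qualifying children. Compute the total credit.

$2,798

Child Tax Credit: base = 3 × $7,850 = $23,550. 32% of the $64,850 excess over $323,600 is $20,752; credit = $23,550 − $20,752 = $2,798.
Childcare Subsidy: $388,450 is at or above $369,200, so the credit is $0.
Tuition Credit: $388,450 meets or exceeds the $365,500 cutoff, so the credit is $0.
Total: $2,798 + $0 + $0 = $2,798.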